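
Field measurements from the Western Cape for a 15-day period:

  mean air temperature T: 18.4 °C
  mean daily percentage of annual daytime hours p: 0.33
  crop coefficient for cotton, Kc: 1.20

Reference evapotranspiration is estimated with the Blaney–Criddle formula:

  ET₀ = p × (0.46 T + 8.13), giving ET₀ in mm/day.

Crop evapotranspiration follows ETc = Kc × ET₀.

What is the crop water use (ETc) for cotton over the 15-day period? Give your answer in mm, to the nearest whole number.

ET₀ = 0.33 × (0.46 × 18.4 + 8.13) = 0.33 × 16.594 = 5.4760 mm/d
ETc = Kc × ET₀ = 1.20 × 5.4760 = 6.5712 mm/d
Over 15 days: 6.5712 × 15 = 98.568 mm

99 mm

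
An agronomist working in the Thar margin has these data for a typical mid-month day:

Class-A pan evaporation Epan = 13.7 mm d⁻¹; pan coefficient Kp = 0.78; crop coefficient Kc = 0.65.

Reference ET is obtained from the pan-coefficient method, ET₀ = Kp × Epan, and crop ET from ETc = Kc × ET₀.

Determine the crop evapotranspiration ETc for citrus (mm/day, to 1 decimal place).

ET₀ = 0.78 × 13.7 = 10.6860 mm/d
ETc = Kc × ET₀ = 0.65 × 10.6860 = 6.9459 mm/d

6.9 mm/day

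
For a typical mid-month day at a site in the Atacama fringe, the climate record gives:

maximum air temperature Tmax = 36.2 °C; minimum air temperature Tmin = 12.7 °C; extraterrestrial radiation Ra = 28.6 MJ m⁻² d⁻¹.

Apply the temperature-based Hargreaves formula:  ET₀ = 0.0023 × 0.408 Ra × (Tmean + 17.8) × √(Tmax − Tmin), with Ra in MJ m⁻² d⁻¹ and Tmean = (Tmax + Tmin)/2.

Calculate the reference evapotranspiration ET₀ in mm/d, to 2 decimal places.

5.50 mm/d

Tmean = (36.2 + 12.7)/2 = 24.45 °C
0.408 Ra = 0.408 × 28.6 = 11.6688 mm/d equivalent
ET₀ = 0.0023 × 11.6688 × (24.45 + 17.8) × √23.5 = 0.0023 × 11.6688 × 42.25 × 4.8477 = 5.4969 mm/d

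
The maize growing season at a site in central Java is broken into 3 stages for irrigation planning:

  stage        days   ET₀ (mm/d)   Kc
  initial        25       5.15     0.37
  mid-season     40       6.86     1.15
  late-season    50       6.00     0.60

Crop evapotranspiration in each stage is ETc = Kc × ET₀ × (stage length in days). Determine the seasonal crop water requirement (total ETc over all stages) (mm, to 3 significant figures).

initial: 0.37 × 5.15 × 25 = 47.64 mm
mid-season: 1.15 × 6.86 × 40 = 315.56 mm
late-season: 0.60 × 6.00 × 50 = 180.00 mm
Seasonal total = 543.20 mm

543 mm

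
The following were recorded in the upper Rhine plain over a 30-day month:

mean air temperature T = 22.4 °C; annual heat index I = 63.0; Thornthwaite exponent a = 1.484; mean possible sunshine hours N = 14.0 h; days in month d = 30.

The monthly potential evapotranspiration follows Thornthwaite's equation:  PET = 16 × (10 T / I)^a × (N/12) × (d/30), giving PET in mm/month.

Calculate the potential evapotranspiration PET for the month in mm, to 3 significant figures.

10T/I = 10 × 22.4 / 63.0 = 3.5556
(10T/I)^a = 3.5556^1.484 = 6.5698
Uncorrected PET = 16 × 6.5698 = 105.117 mm
Correction = (N/12)(d/30) = (14.0/12)(30/30) = 1.1667
PET = 105.117 × 1.1667 = 122.640 mm/month

123 mm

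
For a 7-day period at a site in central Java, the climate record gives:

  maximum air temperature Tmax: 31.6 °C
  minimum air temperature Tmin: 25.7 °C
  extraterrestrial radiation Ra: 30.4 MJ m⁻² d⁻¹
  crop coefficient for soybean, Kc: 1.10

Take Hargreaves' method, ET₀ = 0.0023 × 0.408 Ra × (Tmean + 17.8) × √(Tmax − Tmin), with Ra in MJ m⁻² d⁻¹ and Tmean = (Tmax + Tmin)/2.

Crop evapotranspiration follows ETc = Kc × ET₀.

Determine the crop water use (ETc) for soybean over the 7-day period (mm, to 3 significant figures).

24.8 mm

Tmean = (31.6 + 25.7)/2 = 28.65 °C
0.408 Ra = 0.408 × 30.4 = 12.4032 mm/d equivalent
ET₀ = 0.0023 × 12.4032 × (28.65 + 17.8) × √5.9 = 0.0023 × 12.4032 × 46.45 × 2.4290 = 3.2187 mm/d
ETc = Kc × ET₀ = 1.10 × 3.2187 = 3.5406 mm/d
Over 7 days: 3.5406 × 7 = 24.784 mm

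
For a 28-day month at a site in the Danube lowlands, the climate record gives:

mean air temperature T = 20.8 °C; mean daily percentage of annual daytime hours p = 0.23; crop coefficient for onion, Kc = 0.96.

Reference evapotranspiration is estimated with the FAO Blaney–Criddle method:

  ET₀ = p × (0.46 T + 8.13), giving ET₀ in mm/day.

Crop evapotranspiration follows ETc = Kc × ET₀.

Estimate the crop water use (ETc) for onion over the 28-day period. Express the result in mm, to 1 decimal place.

ET₀ = 0.23 × (0.46 × 20.8 + 8.13) = 0.23 × 17.698 = 4.0705 mm/d
ETc = Kc × ET₀ = 0.96 × 4.0705 = 3.9077 mm/d
Over 28 days: 3.9077 × 28 = 109.416 mm

109.4 mm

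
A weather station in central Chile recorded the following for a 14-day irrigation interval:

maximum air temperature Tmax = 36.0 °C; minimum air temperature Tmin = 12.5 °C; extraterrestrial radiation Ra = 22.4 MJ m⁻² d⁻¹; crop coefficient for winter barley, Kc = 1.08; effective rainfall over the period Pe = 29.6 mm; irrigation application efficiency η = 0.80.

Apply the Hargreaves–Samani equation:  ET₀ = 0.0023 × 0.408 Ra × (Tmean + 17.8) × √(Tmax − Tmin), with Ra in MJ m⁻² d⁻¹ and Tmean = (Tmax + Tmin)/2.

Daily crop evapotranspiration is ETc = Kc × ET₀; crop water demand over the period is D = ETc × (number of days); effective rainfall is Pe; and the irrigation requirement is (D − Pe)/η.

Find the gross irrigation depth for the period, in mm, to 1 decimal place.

44.0 mm

Tmean = (36.0 + 12.5)/2 = 24.25 °C
0.408 Ra = 0.408 × 22.4 = 9.1392 mm/d equivalent
ET₀ = 0.0023 × 9.1392 × (24.25 + 17.8) × √23.5 = 0.0023 × 9.1392 × 42.05 × 4.8477 = 4.2849 mm/d
ETc = Kc × ET₀ = 1.08 × 4.2849 = 4.6277 mm/d
Crop demand D = ETc × 14 d = 4.6277 × 14 = 64.788 mm
D − Pe = 64.788 − 29.6 = 35.188 mm
Gross irrigation = 35.188 / 0.80 = 43.985 mm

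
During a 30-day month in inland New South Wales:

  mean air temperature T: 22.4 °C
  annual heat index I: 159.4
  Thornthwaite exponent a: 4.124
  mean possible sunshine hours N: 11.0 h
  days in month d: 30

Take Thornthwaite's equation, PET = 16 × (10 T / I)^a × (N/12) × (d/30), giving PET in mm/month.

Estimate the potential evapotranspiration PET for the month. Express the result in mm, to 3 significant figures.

10T/I = 10 × 22.4 / 159.4 = 1.4053
(10T/I)^a = 1.4053^4.124 = 4.0682
Uncorrected PET = 16 × 4.0682 = 65.091 mm
Correction = (N/12)(d/30) = (11.0/12)(30/30) = 0.9167
PET = 65.091 × 0.9167 = 59.669 mm/month

59.7 mm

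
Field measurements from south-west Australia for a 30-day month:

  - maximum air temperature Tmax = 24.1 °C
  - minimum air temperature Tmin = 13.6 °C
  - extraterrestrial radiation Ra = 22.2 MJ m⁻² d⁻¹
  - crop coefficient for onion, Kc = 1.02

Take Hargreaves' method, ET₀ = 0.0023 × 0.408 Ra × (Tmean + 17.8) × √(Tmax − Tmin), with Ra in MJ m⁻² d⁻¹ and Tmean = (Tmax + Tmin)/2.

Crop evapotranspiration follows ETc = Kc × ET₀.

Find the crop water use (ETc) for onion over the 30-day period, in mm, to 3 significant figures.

Tmean = (24.1 + 13.6)/2 = 18.85 °C
0.408 Ra = 0.408 × 22.2 = 9.0576 mm/d equivalent
ET₀ = 0.0023 × 9.0576 × (18.85 + 17.8) × √10.5 = 0.0023 × 9.0576 × 36.65 × 3.2404 = 2.4741 mm/d
ETc = Kc × ET₀ = 1.02 × 2.4741 = 2.5236 mm/d
Over 30 days: 2.5236 × 30 = 75.708 mm

75.7 mm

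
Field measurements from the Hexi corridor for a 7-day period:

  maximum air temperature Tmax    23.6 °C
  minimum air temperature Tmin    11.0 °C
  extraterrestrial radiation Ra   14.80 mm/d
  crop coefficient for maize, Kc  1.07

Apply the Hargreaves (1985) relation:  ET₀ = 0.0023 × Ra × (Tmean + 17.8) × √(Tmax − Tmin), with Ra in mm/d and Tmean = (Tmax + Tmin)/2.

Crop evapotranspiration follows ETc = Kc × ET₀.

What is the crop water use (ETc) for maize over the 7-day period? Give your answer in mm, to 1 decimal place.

31.8 mm

Tmean = (23.6 + 11.0)/2 = 17.30 °C
ET₀ = 0.0023 × 14.80 × (17.30 + 17.8) × √12.6 = 0.0023 × 14.80 × 35.10 × 3.5496 = 4.2411 mm/d
ETc = Kc × ET₀ = 1.07 × 4.2411 = 4.5380 mm/d
Over 7 days: 4.5380 × 7 = 31.766 mm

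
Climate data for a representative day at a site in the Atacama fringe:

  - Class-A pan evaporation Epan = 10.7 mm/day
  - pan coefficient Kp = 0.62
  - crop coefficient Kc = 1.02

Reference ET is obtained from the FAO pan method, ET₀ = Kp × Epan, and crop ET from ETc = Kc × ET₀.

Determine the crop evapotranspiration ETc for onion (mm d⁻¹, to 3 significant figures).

6.77 mm d⁻¹

ET₀ = 0.62 × 10.7 = 6.6340 mm/d
ETc = Kc × ET₀ = 1.02 × 6.6340 = 6.7667 mm/d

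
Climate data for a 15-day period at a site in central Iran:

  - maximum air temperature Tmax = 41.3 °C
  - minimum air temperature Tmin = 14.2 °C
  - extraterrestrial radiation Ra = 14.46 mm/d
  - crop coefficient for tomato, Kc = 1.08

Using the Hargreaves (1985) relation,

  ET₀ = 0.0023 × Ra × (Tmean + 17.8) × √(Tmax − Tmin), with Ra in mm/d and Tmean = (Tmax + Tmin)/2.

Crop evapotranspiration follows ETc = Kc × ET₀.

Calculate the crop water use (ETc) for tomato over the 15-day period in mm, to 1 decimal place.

127.8 mm

Tmean = (41.3 + 14.2)/2 = 27.75 °C
ET₀ = 0.0023 × 14.46 × (27.75 + 17.8) × √27.1 = 0.0023 × 14.46 × 45.55 × 5.2058 = 7.8863 mm/d
ETc = Kc × ET₀ = 1.08 × 7.8863 = 8.5172 mm/d
Over 15 days: 8.5172 × 15 = 127.758 mm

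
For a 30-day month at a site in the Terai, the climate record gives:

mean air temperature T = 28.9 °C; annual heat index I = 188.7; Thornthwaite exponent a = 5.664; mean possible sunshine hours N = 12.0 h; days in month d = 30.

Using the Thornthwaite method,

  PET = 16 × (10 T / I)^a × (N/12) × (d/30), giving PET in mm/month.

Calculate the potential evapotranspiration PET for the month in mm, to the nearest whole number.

179 mm

10T/I = 10 × 28.9 / 188.7 = 1.5315
(10T/I)^a = 1.5315^5.664 = 11.1816
Uncorrected PET = 16 × 11.1816 = 178.906 mm
Correction = (N/12)(d/30) = (12.0/12)(30/30) = 1.0000
PET = 178.906 × 1.0000 = 178.906 mm/month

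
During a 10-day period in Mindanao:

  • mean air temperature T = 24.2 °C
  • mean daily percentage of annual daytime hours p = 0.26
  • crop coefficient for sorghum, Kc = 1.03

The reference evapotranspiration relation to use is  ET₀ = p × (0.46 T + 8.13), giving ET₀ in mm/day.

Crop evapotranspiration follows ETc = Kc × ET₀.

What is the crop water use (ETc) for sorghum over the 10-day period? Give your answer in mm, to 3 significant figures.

ET₀ = 0.26 × (0.46 × 24.2 + 8.13) = 0.26 × 19.262 = 5.0081 mm/d
ETc = Kc × ET₀ = 1.03 × 5.0081 = 5.1583 mm/d
Over 10 days: 5.1583 × 10 = 51.583 mm

51.6 mm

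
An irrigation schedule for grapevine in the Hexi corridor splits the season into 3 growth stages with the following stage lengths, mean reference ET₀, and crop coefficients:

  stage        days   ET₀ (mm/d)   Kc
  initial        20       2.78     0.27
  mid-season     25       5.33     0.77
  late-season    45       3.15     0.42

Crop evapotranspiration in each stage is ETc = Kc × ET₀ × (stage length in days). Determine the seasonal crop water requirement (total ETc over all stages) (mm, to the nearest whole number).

initial: 0.27 × 2.78 × 20 = 15.01 mm
mid-season: 0.77 × 5.33 × 25 = 102.60 mm
late-season: 0.42 × 3.15 × 45 = 59.54 mm
Seasonal total = 177.15 mm

177 mm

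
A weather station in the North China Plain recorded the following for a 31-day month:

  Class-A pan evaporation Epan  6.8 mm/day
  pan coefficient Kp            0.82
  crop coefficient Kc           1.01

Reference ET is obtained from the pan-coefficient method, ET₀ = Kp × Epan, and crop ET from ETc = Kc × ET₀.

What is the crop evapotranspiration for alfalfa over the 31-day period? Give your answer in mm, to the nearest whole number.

175 mm

ET₀ = 0.82 × 6.8 = 5.5760 mm/d
ETc = Kc × ET₀ = 1.01 × 5.5760 = 5.6318 mm/d
Over 31 days: 5.6318 × 31 = 174.586 mm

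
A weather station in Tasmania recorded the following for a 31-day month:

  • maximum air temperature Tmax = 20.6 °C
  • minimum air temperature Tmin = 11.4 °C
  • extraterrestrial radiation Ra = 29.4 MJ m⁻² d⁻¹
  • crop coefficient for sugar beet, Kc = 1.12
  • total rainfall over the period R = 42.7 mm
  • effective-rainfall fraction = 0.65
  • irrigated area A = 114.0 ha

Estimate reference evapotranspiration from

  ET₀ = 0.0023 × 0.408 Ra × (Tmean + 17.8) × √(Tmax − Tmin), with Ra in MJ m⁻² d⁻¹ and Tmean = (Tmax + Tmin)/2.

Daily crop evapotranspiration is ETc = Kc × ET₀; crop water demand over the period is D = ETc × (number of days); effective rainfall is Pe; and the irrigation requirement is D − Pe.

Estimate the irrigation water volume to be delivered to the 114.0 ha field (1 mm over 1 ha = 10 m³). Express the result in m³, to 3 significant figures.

80300 m³

Tmean = (20.6 + 11.4)/2 = 16.00 °C
0.408 Ra = 0.408 × 29.4 = 11.9952 mm/d equivalent
ET₀ = 0.0023 × 11.9952 × (16.00 + 17.8) × √9.2 = 0.0023 × 11.9952 × 33.80 × 3.0332 = 2.8285 mm/d
ETc = Kc × ET₀ = 1.12 × 2.8285 = 3.1679 mm/d
Crop demand D = ETc × 31 d = 3.1679 × 31 = 98.205 mm
Pe = 0.65 × 42.7 = 27.755 mm
D − Pe = 98.205 − 27.755 = 70.450 mm
Volume = 70.450 mm × 114.0 ha × 10 = 80313.0 m³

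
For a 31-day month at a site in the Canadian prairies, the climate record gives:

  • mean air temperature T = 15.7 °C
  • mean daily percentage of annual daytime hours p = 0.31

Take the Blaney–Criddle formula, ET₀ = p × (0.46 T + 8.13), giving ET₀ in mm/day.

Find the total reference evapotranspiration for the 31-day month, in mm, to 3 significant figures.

148 mm

ET₀ = 0.31 × (0.46 × 15.7 + 8.13) = 0.31 × 15.352 = 4.7591 mm/d
Monthly total = 4.7591 × 31 = 147.532 mm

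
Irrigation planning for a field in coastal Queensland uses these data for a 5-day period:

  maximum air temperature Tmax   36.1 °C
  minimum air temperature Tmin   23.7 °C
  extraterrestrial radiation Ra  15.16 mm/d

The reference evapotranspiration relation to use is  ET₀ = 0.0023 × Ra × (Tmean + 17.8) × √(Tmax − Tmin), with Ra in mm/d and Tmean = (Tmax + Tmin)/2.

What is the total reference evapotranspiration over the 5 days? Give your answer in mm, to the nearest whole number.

29 mm

Tmean = (36.1 + 23.7)/2 = 29.90 °C
ET₀ = 0.0023 × 15.16 × (29.90 + 17.8) × √12.4 = 0.0023 × 15.16 × 47.70 × 3.5214 = 5.8568 mm/d
Over 5 days: 5.8568 × 5 = 29.284 mm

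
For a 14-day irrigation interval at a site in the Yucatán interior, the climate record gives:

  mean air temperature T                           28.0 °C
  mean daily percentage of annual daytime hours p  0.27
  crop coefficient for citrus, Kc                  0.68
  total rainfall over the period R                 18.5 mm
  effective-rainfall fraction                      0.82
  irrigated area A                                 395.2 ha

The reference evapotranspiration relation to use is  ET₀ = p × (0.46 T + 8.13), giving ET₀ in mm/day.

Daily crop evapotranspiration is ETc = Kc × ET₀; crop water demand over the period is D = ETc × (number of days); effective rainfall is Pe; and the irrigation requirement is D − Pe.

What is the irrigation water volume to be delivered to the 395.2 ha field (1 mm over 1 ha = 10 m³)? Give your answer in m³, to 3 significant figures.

ET₀ = 0.27 × (0.46 × 28.0 + 8.13) = 0.27 × 21.010 = 5.6727 mm/d
ETc = Kc × ET₀ = 0.68 × 5.6727 = 3.8574 mm/d
Crop demand D = ETc × 14 d = 3.8574 × 14 = 54.004 mm
Pe = 0.82 × 18.5 = 15.170 mm
D − Pe = 54.004 − 15.170 = 38.834 mm
Volume = 38.834 mm × 395.2 ha × 10 = 153472.0 m³

153000 m³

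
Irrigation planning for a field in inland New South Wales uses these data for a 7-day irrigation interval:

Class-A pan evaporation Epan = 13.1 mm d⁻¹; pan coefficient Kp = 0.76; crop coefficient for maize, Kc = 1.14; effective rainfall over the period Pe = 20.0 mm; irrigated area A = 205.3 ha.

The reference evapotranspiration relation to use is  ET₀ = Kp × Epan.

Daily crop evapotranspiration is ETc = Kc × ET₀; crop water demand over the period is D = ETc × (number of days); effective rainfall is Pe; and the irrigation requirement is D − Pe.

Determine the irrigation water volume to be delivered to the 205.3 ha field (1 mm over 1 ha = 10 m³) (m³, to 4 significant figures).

ET₀ = 0.76 × 13.1 = 9.9560 mm/d
ETc = Kc × ET₀ = 1.14 × 9.9560 = 11.3498 mm/d
Crop demand D = ETc × 7 d = 11.3498 × 7 = 79.449 mm
D − Pe = 79.449 − 20.0 = 59.449 mm
Volume = 59.449 mm × 205.3 ha × 10 = 122048.8 m³

122000 m³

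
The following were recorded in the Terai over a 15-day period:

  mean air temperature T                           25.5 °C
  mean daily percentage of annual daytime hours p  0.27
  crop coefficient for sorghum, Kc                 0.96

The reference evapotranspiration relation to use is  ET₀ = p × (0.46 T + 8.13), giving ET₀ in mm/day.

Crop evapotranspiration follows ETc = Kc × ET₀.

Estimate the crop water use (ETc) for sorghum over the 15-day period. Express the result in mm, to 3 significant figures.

77.2 mm

ET₀ = 0.27 × (0.46 × 25.5 + 8.13) = 0.27 × 19.860 = 5.3622 mm/d
ETc = Kc × ET₀ = 0.96 × 5.3622 = 5.1477 mm/d
Over 15 days: 5.1477 × 15 = 77.216 mm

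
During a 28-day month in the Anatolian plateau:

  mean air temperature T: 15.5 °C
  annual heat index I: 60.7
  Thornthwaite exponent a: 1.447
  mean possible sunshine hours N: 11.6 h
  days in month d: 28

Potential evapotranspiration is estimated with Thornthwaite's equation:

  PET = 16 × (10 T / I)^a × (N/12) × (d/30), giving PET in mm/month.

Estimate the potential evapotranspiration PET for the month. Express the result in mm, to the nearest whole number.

10T/I = 10 × 15.5 / 60.7 = 2.5535
(10T/I)^a = 2.5535^1.447 = 3.8826
Uncorrected PET = 16 × 3.8826 = 62.122 mm
Correction = (N/12)(d/30) = (11.6/12)(28/30) = 0.9022
PET = 62.122 × 0.9022 = 56.046 mm/month

56 mm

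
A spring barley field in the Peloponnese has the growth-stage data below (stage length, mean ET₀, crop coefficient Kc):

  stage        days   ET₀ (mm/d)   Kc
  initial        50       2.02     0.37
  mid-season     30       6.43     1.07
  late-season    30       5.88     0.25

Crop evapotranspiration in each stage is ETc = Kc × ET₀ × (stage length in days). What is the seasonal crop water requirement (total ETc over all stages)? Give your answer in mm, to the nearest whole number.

initial: 0.37 × 2.02 × 50 = 37.37 mm
mid-season: 1.07 × 6.43 × 30 = 206.40 mm
late-season: 0.25 × 5.88 × 30 = 44.10 mm
Seasonal total = 287.87 mm

288 mm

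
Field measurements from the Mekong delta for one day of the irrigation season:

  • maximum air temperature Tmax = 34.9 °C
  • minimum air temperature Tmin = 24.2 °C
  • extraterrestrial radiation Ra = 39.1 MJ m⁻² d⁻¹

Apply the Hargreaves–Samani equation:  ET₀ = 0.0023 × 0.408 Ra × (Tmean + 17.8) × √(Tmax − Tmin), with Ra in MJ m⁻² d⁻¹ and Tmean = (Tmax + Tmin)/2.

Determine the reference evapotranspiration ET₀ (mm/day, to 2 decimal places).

5.68 mm/day

Tmean = (34.9 + 24.2)/2 = 29.55 °C
0.408 Ra = 0.408 × 39.1 = 15.9528 mm/d equivalent
ET₀ = 0.0023 × 15.9528 × (29.55 + 17.8) × √10.7 = 0.0023 × 15.9528 × 47.35 × 3.2711 = 5.6830 mm/d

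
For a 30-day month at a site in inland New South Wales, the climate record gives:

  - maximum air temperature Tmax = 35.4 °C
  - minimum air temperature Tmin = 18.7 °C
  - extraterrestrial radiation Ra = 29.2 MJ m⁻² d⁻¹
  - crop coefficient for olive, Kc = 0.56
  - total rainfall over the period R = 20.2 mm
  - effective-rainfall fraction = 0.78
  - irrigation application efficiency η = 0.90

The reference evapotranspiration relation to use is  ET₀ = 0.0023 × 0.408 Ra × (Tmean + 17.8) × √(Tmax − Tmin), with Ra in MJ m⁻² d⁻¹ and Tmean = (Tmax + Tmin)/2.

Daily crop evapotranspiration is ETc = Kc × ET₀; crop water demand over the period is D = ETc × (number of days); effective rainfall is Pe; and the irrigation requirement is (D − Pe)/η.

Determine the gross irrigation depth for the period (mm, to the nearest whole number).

76 mm

Tmean = (35.4 + 18.7)/2 = 27.05 °C
0.408 Ra = 0.408 × 29.2 = 11.9136 mm/d equivalent
ET₀ = 0.0023 × 11.9136 × (27.05 + 17.8) × √16.7 = 0.0023 × 11.9136 × 44.85 × 4.0866 = 5.0222 mm/d
ETc = Kc × ET₀ = 0.56 × 5.0222 = 2.8124 mm/d
Crop demand D = ETc × 30 d = 2.8124 × 30 = 84.372 mm
Pe = 0.78 × 20.2 = 15.756 mm
D − Pe = 84.372 − 15.756 = 68.616 mm
Gross irrigation = 68.616 / 0.90 = 76.240 mm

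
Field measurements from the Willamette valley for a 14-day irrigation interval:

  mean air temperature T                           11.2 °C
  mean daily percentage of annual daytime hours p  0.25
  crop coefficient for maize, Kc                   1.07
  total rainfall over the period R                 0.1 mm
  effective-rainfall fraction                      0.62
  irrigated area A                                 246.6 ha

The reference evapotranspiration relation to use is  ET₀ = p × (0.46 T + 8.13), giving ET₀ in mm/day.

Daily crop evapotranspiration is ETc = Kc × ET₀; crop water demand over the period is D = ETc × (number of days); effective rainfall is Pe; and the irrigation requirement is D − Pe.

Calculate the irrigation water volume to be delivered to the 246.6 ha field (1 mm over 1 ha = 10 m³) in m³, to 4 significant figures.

ET₀ = 0.25 × (0.46 × 11.2 + 8.13) = 0.25 × 13.282 = 3.3205 mm/d
ETc = Kc × ET₀ = 1.07 × 3.3205 = 3.5529 mm/d
Crop demand D = ETc × 14 d = 3.5529 × 14 = 49.741 mm
Pe = 0.62 × 0.1 = 0.062 mm
D − Pe = 49.741 − 0.062 = 49.679 mm
Volume = 49.679 mm × 246.6 ha × 10 = 122508.4 m³

122500 m³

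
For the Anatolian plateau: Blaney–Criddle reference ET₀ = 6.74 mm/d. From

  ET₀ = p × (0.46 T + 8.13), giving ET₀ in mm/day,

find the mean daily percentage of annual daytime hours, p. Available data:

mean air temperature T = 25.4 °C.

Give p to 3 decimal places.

p = ET₀ / (0.46 T + 8.13) = 6.74 / (0.46 × 25.4 + 8.13) = 6.74 / 19.814 = 0.3402

0.340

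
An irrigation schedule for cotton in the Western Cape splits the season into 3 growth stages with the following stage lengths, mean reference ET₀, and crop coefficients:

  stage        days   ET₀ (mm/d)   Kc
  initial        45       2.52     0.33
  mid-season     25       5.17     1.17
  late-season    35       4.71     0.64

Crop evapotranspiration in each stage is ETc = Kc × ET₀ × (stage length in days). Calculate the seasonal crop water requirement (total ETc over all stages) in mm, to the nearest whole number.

294 mm

initial: 0.33 × 2.52 × 45 = 37.42 mm
mid-season: 1.17 × 5.17 × 25 = 151.22 mm
late-season: 0.64 × 4.71 × 35 = 105.50 mm
Seasonal total = 294.14 mm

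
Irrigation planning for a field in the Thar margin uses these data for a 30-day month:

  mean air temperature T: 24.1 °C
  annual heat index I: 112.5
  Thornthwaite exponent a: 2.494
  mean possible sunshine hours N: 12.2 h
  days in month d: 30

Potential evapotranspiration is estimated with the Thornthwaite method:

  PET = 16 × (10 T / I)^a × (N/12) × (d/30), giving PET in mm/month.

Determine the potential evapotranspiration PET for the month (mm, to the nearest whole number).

10T/I = 10 × 24.1 / 112.5 = 2.1422
(10T/I)^a = 2.1422^2.494 = 6.6860
Uncorrected PET = 16 × 6.6860 = 106.976 mm
Correction = (N/12)(d/30) = (12.2/12)(30/30) = 1.0167
PET = 106.976 × 1.0167 = 108.762 mm/month

109 mm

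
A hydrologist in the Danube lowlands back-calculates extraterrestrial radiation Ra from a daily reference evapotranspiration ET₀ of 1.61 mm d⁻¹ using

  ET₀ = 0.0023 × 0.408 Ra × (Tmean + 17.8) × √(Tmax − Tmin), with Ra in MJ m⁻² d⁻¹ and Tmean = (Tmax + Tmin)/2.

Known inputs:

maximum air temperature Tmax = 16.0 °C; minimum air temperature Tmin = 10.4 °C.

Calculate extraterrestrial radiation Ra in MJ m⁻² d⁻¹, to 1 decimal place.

23.4 MJ m⁻² d⁻¹

Tmean = (16.0+10.4)/2 = 13.20 °C; ΔT = 5.6
Ra = ET₀ / [0.0023 × 0.408 × (Tmean+17.8) × √ΔT]
   = 1.61 / (0.0023 × 0.408 × 31.00 × 2.3664) = 23.388 MJ m⁻² d⁻¹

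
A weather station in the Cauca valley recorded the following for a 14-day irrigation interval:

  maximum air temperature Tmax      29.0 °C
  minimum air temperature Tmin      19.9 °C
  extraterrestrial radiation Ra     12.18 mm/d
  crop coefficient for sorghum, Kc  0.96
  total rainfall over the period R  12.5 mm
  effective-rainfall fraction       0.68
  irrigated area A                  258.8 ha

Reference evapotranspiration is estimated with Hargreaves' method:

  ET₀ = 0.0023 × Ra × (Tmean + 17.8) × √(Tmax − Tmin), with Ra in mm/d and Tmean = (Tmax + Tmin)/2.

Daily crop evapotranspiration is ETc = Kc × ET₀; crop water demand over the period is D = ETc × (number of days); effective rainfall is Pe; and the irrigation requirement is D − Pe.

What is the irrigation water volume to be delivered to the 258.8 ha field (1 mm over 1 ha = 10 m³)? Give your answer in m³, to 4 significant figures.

Tmean = (29.0 + 19.9)/2 = 24.45 °C
ET₀ = 0.0023 × 12.18 × (24.45 + 17.8) × √9.1 = 0.0023 × 12.18 × 42.25 × 3.0166 = 3.5704 mm/d
ETc = Kc × ET₀ = 0.96 × 3.5704 = 3.4276 mm/d
Crop demand D = ETc × 14 d = 3.4276 × 14 = 47.986 mm
Pe = 0.68 × 12.5 = 8.500 mm
D − Pe = 47.986 − 8.500 = 39.486 mm
Volume = 39.486 mm × 258.8 ha × 10 = 102189.8 m³

102200 m³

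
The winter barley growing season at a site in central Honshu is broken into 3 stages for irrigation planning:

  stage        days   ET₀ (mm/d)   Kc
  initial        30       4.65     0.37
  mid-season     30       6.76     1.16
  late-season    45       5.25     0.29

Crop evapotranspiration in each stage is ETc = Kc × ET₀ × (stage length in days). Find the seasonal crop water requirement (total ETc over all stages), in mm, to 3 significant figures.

initial: 0.37 × 4.65 × 30 = 51.62 mm
mid-season: 1.16 × 6.76 × 30 = 235.25 mm
late-season: 0.29 × 5.25 × 45 = 68.51 mm
Seasonal total = 355.38 mm

355 mm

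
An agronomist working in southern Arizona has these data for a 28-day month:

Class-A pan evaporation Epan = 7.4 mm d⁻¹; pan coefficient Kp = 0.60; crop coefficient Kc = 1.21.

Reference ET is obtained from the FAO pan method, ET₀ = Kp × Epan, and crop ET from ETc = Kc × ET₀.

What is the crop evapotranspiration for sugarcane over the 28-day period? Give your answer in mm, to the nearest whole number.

ET₀ = 0.60 × 7.4 = 4.4400 mm/d
ETc = Kc × ET₀ = 1.21 × 4.4400 = 5.3724 mm/d
Over 28 days: 5.3724 × 28 = 150.427 mm

150 mm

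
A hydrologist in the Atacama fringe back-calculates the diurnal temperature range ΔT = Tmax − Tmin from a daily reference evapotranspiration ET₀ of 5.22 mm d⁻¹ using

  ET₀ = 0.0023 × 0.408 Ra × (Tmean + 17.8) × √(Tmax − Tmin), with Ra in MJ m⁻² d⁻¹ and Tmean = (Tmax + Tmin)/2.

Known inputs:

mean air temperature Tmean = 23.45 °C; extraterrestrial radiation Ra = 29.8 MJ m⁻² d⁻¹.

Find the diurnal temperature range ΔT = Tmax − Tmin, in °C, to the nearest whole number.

20 °C

√ΔT = ET₀ / [0.0023 × 0.408 × Ra × (Tmean+17.8)] = 5.22 / (0.0023 × 12.1584 × 41.25) = 4.5252
ΔT = 4.5252² = 20.477 °C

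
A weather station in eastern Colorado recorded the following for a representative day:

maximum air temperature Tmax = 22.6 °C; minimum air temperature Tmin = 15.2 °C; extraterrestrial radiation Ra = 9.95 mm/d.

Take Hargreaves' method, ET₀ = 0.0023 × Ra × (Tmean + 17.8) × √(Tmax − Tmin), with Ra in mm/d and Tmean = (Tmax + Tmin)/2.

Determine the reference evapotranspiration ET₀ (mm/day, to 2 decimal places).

Tmean = (22.6 + 15.2)/2 = 18.90 °C
ET₀ = 0.0023 × 9.95 × (18.90 + 17.8) × √7.4 = 0.0023 × 9.95 × 36.70 × 2.7203 = 2.2847 mm/d

2.28 mm/day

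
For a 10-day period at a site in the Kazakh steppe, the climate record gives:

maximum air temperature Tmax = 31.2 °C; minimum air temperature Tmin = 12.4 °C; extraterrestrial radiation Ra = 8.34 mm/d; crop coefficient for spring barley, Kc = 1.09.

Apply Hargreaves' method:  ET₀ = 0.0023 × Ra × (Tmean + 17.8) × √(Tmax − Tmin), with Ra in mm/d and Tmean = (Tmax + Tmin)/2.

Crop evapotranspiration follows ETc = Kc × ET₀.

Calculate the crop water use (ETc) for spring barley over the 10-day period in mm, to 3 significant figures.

35.9 mm

Tmean = (31.2 + 12.4)/2 = 21.80 °C
ET₀ = 0.0023 × 8.34 × (21.80 + 17.8) × √18.8 = 0.0023 × 8.34 × 39.60 × 4.3359 = 3.2936 mm/d
ETc = Kc × ET₀ = 1.09 × 3.2936 = 3.5900 mm/d
Over 10 days: 3.5900 × 10 = 35.900 mm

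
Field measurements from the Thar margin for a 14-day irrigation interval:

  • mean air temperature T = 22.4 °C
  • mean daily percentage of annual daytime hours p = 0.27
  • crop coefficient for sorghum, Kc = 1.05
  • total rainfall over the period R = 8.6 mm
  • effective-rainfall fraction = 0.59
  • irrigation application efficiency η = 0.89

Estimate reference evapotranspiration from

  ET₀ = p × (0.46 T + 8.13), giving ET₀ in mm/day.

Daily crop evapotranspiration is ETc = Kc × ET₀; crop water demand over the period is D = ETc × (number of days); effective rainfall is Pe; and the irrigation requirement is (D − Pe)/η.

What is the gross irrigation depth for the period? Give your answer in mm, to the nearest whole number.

ET₀ = 0.27 × (0.46 × 22.4 + 8.13) = 0.27 × 18.434 = 4.9772 mm/d
ETc = Kc × ET₀ = 1.05 × 4.9772 = 5.2261 mm/d
Crop demand D = ETc × 14 d = 5.2261 × 14 = 73.165 mm
Pe = 0.59 × 8.6 = 5.074 mm
D − Pe = 73.165 − 5.074 = 68.091 mm
Gross irrigation = 68.091 / 0.89 = 76.507 mm

77 mm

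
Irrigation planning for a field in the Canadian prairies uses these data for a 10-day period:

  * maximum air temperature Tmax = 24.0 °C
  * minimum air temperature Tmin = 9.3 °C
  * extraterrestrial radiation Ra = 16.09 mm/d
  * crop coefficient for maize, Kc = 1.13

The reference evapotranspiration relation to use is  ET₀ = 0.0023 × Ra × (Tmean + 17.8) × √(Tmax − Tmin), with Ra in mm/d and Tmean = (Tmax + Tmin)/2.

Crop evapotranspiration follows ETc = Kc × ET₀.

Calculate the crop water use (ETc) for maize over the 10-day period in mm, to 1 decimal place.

55.2 mm

Tmean = (24.0 + 9.3)/2 = 16.65 °C
ET₀ = 0.0023 × 16.09 × (16.65 + 17.8) × √14.7 = 0.0023 × 16.09 × 34.45 × 3.8341 = 4.8881 mm/d
ETc = Kc × ET₀ = 1.13 × 4.8881 = 5.5236 mm/d
Over 10 days: 5.5236 × 10 = 55.236 mm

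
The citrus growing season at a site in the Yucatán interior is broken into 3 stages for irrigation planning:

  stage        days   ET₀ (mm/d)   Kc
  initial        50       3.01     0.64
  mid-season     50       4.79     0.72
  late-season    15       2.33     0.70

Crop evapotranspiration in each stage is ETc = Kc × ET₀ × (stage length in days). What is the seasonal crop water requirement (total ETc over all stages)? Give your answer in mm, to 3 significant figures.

293 mm

initial: 0.64 × 3.01 × 50 = 96.32 mm
mid-season: 0.72 × 4.79 × 50 = 172.44 mm
late-season: 0.70 × 2.33 × 15 = 24.47 mm
Seasonal total = 293.23 mm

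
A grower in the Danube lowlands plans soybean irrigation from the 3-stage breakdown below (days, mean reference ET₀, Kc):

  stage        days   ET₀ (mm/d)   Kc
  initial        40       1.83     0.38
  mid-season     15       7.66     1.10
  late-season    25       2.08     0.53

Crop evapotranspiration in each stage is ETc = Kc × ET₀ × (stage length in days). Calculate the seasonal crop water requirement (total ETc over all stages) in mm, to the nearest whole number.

initial: 0.38 × 1.83 × 40 = 27.82 mm
mid-season: 1.10 × 7.66 × 15 = 126.39 mm
late-season: 0.53 × 2.08 × 25 = 27.56 mm
Seasonal total = 181.77 mm

182 mm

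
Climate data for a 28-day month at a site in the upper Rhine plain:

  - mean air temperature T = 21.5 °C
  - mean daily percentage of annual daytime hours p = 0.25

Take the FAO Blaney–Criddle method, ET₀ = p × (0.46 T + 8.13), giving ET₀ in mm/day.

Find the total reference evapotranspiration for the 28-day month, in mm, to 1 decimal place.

126.1 mm

ET₀ = 0.25 × (0.46 × 21.5 + 8.13) = 0.25 × 18.020 = 4.5050 mm/d
Monthly total = 4.5050 × 28 = 126.140 mm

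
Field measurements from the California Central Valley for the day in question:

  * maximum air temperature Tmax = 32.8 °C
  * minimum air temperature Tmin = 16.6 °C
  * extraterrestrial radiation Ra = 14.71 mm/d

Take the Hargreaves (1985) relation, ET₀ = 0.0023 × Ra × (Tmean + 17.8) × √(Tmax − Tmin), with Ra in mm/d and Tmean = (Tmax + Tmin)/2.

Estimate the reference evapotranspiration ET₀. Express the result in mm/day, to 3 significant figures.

5.79 mm/day

Tmean = (32.8 + 16.6)/2 = 24.70 °C
ET₀ = 0.0023 × 14.71 × (24.70 + 17.8) × √16.2 = 0.0023 × 14.71 × 42.50 × 4.0249 = 5.7874 mm/d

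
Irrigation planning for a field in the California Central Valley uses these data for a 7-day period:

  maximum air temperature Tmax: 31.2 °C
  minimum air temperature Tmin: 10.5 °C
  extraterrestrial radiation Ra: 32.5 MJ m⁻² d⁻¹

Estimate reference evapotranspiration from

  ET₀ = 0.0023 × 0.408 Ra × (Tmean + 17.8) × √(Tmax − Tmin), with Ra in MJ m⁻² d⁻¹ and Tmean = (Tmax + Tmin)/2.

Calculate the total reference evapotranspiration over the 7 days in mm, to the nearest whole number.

38 mm

Tmean = (31.2 + 10.5)/2 = 20.85 °C
0.408 Ra = 0.408 × 32.5 = 13.2600 mm/d equivalent
ET₀ = 0.0023 × 13.2600 × (20.85 + 17.8) × √20.7 = 0.0023 × 13.2600 × 38.65 × 4.5497 = 5.3629 mm/d
Over 7 days: 5.3629 × 7 = 37.540 mm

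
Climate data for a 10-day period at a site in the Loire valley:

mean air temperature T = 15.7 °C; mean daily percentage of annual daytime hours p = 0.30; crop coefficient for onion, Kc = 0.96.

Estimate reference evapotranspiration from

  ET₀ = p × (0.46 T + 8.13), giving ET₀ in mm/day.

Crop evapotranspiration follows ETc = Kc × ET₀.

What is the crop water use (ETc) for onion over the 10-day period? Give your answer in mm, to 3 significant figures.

44.2 mm

ET₀ = 0.30 × (0.46 × 15.7 + 8.13) = 0.30 × 15.352 = 4.6056 mm/d
ETc = Kc × ET₀ = 0.96 × 4.6056 = 4.4214 mm/d
Over 10 days: 4.4214 × 10 = 44.214 mm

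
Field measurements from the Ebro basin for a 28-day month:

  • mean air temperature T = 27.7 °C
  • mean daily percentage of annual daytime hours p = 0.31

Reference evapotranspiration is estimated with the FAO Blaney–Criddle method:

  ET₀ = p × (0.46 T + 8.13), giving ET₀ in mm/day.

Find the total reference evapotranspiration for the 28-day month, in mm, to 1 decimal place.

181.2 mm

ET₀ = 0.31 × (0.46 × 27.7 + 8.13) = 0.31 × 20.872 = 6.4703 mm/d
Monthly total = 6.4703 × 28 = 181.168 mm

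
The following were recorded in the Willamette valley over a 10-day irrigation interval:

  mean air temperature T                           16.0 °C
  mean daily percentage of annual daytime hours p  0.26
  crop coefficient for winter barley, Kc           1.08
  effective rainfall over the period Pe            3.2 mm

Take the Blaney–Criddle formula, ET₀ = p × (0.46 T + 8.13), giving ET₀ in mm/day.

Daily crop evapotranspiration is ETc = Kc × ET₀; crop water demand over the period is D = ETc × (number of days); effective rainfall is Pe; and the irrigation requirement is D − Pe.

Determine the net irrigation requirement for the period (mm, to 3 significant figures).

40.3 mm

ET₀ = 0.26 × (0.46 × 16.0 + 8.13) = 0.26 × 15.490 = 4.0274 mm/d
ETc = Kc × ET₀ = 1.08 × 4.0274 = 4.3496 mm/d
Crop demand D = ETc × 10 d = 4.3496 × 10 = 43.496 mm
D − Pe = 43.496 − 3.2 = 40.296 mm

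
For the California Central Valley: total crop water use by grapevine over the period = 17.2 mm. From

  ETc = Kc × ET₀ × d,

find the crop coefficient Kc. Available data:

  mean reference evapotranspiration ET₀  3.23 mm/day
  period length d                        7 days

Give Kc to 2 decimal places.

0.76

ETc = Kc × ET₀ × d  ⇒  Kc = ETc / (ET₀ × d)
Kc = 17.2 / (3.23 × 7) = 17.2 / 22.61 = 0.7607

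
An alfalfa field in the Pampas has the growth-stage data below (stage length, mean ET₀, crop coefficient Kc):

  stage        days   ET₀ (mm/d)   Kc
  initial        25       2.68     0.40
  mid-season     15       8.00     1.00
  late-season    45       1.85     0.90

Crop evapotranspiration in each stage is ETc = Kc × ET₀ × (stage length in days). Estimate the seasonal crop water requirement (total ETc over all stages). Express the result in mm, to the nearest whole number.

initial: 0.40 × 2.68 × 25 = 26.80 mm
mid-season: 1.00 × 8.00 × 15 = 120.00 mm
late-season: 0.90 × 1.85 × 45 = 74.93 mm
Seasonal total = 221.73 mm

222 mm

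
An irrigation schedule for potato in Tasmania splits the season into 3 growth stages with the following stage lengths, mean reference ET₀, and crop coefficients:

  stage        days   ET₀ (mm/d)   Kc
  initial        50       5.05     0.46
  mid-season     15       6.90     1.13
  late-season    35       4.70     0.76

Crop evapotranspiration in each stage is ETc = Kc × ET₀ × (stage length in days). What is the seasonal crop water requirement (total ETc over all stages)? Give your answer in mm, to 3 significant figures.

358 mm

initial: 0.46 × 5.05 × 50 = 116.15 mm
mid-season: 1.13 × 6.90 × 15 = 116.96 mm
late-season: 0.76 × 4.70 × 35 = 125.02 mm
Seasonal total = 358.13 mm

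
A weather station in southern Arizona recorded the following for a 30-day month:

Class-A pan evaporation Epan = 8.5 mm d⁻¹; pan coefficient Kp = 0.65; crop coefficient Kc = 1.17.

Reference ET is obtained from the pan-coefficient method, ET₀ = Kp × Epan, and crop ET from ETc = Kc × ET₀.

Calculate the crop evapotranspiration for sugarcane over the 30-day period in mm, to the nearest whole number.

194 mm

ET₀ = 0.65 × 8.5 = 5.5250 mm/d
ETc = Kc × ET₀ = 1.17 × 5.5250 = 6.4643 mm/d
Over 30 days: 6.4643 × 30 = 193.929 mm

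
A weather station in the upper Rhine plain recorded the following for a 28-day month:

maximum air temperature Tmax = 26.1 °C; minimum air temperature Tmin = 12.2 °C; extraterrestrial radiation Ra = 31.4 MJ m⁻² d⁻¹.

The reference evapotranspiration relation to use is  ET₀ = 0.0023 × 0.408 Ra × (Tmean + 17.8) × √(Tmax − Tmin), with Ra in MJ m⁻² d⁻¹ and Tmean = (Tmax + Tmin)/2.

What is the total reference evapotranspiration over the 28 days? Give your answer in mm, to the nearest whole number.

Tmean = (26.1 + 12.2)/2 = 19.15 °C
0.408 Ra = 0.408 × 31.4 = 12.8112 mm/d equivalent
ET₀ = 0.0023 × 12.8112 × (19.15 + 17.8) × √13.9 = 0.0023 × 12.8112 × 36.95 × 3.7283 = 4.0592 mm/d
Over 28 days: 4.0592 × 28 = 113.658 mm

114 mm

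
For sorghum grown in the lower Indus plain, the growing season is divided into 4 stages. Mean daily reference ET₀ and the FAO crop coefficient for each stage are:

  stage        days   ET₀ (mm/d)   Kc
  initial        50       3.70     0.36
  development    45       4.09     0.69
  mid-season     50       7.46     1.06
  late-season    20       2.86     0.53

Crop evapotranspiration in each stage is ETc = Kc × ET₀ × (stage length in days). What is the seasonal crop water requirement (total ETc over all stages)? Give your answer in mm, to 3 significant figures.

initial: 0.36 × 3.70 × 50 = 66.60 mm
development: 0.69 × 4.09 × 45 = 126.99 mm
mid-season: 1.06 × 7.46 × 50 = 395.38 mm
late-season: 0.53 × 2.86 × 20 = 30.32 mm
Seasonal total = 619.29 mm

619 mm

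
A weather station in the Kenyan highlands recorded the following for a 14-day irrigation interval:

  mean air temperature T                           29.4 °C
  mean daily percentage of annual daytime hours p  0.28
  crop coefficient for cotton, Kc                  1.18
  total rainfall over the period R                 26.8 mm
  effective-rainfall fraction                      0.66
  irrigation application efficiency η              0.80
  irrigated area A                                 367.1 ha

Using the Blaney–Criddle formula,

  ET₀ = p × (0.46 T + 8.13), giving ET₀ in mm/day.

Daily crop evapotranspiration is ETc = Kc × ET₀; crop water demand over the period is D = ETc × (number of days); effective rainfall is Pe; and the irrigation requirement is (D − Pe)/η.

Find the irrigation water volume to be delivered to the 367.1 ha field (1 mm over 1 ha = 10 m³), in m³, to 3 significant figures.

378000 m³

ET₀ = 0.28 × (0.46 × 29.4 + 8.13) = 0.28 × 21.654 = 6.0631 mm/d
ETc = Kc × ET₀ = 1.18 × 6.0631 = 7.1545 mm/d
Crop demand D = ETc × 14 d = 7.1545 × 14 = 100.163 mm
Pe = 0.66 × 26.8 = 17.688 mm
D − Pe = 100.163 − 17.688 = 82.475 mm
Gross irrigation = 82.475 / 0.80 = 103.094 mm
Volume = 103.094 mm × 367.1 ha × 10 = 378458.1 m³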